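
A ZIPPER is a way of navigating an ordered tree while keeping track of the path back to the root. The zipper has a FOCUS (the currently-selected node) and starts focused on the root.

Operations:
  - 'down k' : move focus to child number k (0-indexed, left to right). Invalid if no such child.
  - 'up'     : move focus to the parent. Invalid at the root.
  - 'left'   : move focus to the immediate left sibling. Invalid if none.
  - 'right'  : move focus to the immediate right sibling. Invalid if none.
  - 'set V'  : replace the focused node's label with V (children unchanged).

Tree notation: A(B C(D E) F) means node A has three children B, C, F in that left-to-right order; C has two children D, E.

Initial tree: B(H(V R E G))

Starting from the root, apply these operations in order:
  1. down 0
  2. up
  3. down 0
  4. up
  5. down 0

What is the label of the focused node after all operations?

Answer: H

Derivation:
Step 1 (down 0): focus=H path=0 depth=1 children=['V', 'R', 'E', 'G'] left=[] right=[] parent=B
Step 2 (up): focus=B path=root depth=0 children=['H'] (at root)
Step 3 (down 0): focus=H path=0 depth=1 children=['V', 'R', 'E', 'G'] left=[] right=[] parent=B
Step 4 (up): focus=B path=root depth=0 children=['H'] (at root)
Step 5 (down 0): focus=H path=0 depth=1 children=['V', 'R', 'E', 'G'] left=[] right=[] parent=B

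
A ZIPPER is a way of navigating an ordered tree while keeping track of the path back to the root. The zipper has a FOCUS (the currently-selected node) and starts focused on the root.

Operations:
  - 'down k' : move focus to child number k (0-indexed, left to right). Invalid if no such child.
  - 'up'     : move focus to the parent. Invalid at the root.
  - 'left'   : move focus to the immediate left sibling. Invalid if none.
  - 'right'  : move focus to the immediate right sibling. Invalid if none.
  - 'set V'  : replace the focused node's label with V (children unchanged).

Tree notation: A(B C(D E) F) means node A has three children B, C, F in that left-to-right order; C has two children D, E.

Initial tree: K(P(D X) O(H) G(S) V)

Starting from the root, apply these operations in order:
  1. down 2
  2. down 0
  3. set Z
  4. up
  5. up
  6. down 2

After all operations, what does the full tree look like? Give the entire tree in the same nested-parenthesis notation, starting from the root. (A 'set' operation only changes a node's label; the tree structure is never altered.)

Step 1 (down 2): focus=G path=2 depth=1 children=['S'] left=['P', 'O'] right=['V'] parent=K
Step 2 (down 0): focus=S path=2/0 depth=2 children=[] left=[] right=[] parent=G
Step 3 (set Z): focus=Z path=2/0 depth=2 children=[] left=[] right=[] parent=G
Step 4 (up): focus=G path=2 depth=1 children=['Z'] left=['P', 'O'] right=['V'] parent=K
Step 5 (up): focus=K path=root depth=0 children=['P', 'O', 'G', 'V'] (at root)
Step 6 (down 2): focus=G path=2 depth=1 children=['Z'] left=['P', 'O'] right=['V'] parent=K

Answer: K(P(D X) O(H) G(Z) V)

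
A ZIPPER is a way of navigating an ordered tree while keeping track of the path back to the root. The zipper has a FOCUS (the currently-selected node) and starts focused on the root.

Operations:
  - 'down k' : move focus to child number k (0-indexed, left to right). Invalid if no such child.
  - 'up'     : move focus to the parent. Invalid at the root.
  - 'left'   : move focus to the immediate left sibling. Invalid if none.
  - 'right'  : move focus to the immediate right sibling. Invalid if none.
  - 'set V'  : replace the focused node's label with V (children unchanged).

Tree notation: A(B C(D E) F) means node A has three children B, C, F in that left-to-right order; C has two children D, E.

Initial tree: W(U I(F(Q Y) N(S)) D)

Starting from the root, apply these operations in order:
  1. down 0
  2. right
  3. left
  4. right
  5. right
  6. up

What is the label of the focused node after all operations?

Answer: W

Derivation:
Step 1 (down 0): focus=U path=0 depth=1 children=[] left=[] right=['I', 'D'] parent=W
Step 2 (right): focus=I path=1 depth=1 children=['F', 'N'] left=['U'] right=['D'] parent=W
Step 3 (left): focus=U path=0 depth=1 children=[] left=[] right=['I', 'D'] parent=W
Step 4 (right): focus=I path=1 depth=1 children=['F', 'N'] left=['U'] right=['D'] parent=W
Step 5 (right): focus=D path=2 depth=1 children=[] left=['U', 'I'] right=[] parent=W
Step 6 (up): focus=W path=root depth=0 children=['U', 'I', 'D'] (at root)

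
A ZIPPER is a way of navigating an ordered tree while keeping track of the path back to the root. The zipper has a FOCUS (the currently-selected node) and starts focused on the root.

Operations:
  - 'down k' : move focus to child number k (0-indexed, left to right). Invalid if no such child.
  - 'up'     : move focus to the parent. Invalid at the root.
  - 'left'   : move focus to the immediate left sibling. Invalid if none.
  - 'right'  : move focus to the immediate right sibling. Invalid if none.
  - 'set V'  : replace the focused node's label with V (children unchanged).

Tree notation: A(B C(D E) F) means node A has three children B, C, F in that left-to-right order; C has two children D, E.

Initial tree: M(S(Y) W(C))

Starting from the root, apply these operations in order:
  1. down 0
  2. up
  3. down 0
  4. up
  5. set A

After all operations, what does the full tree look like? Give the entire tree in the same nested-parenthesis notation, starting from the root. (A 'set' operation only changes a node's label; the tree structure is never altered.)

Answer: A(S(Y) W(C))

Derivation:
Step 1 (down 0): focus=S path=0 depth=1 children=['Y'] left=[] right=['W'] parent=M
Step 2 (up): focus=M path=root depth=0 children=['S', 'W'] (at root)
Step 3 (down 0): focus=S path=0 depth=1 children=['Y'] left=[] right=['W'] parent=M
Step 4 (up): focus=M path=root depth=0 children=['S', 'W'] (at root)
Step 5 (set A): focus=A path=root depth=0 children=['S', 'W'] (at root)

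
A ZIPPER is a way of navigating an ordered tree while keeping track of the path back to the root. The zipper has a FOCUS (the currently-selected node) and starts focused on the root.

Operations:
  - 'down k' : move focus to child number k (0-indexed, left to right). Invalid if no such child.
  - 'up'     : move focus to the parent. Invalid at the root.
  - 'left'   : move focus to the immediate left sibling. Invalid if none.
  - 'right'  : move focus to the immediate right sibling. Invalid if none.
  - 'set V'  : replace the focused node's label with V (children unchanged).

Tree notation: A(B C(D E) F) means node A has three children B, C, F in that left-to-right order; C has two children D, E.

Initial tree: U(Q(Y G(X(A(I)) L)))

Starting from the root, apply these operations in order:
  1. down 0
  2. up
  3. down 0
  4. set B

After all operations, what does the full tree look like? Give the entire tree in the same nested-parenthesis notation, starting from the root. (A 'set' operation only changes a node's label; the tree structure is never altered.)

Step 1 (down 0): focus=Q path=0 depth=1 children=['Y', 'G'] left=[] right=[] parent=U
Step 2 (up): focus=U path=root depth=0 children=['Q'] (at root)
Step 3 (down 0): focus=Q path=0 depth=1 children=['Y', 'G'] left=[] right=[] parent=U
Step 4 (set B): focus=B path=0 depth=1 children=['Y', 'G'] left=[] right=[] parent=U

Answer: U(B(Y G(X(A(I)) L)))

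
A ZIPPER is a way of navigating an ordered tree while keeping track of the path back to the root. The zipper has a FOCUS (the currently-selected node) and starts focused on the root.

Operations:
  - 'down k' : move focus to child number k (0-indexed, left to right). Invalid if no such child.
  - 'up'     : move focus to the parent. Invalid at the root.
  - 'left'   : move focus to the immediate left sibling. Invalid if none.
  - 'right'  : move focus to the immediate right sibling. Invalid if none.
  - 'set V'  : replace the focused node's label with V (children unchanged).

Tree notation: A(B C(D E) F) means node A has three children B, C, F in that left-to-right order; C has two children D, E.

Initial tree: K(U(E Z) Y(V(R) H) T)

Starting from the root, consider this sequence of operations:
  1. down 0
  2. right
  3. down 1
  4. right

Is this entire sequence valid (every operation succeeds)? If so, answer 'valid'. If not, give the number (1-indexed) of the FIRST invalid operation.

Step 1 (down 0): focus=U path=0 depth=1 children=['E', 'Z'] left=[] right=['Y', 'T'] parent=K
Step 2 (right): focus=Y path=1 depth=1 children=['V', 'H'] left=['U'] right=['T'] parent=K
Step 3 (down 1): focus=H path=1/1 depth=2 children=[] left=['V'] right=[] parent=Y
Step 4 (right): INVALID

Answer: 4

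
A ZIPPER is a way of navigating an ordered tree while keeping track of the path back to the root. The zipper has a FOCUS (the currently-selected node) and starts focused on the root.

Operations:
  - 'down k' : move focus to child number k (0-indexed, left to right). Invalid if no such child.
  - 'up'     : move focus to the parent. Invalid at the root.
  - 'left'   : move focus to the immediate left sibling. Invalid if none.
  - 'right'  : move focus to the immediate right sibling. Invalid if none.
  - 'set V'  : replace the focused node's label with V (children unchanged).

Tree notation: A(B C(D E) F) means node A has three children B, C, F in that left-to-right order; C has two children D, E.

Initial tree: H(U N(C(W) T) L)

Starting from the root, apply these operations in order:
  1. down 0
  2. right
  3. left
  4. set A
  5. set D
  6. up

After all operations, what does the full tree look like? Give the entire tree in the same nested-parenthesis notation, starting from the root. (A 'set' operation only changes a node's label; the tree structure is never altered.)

Answer: H(D N(C(W) T) L)

Derivation:
Step 1 (down 0): focus=U path=0 depth=1 children=[] left=[] right=['N', 'L'] parent=H
Step 2 (right): focus=N path=1 depth=1 children=['C', 'T'] left=['U'] right=['L'] parent=H
Step 3 (left): focus=U path=0 depth=1 children=[] left=[] right=['N', 'L'] parent=H
Step 4 (set A): focus=A path=0 depth=1 children=[] left=[] right=['N', 'L'] parent=H
Step 5 (set D): focus=D path=0 depth=1 children=[] left=[] right=['N', 'L'] parent=H
Step 6 (up): focus=H path=root depth=0 children=['D', 'N', 'L'] (at root)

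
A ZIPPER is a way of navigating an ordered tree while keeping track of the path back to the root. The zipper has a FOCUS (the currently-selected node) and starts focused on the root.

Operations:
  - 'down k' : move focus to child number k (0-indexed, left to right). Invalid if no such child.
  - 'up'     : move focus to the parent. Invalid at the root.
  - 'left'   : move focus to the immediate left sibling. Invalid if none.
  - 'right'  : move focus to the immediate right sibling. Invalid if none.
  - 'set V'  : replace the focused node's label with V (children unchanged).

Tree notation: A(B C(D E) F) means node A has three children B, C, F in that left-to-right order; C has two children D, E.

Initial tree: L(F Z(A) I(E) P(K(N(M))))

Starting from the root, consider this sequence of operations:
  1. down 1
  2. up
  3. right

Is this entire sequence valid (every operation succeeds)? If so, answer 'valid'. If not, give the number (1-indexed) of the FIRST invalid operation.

Step 1 (down 1): focus=Z path=1 depth=1 children=['A'] left=['F'] right=['I', 'P'] parent=L
Step 2 (up): focus=L path=root depth=0 children=['F', 'Z', 'I', 'P'] (at root)
Step 3 (right): INVALID

Answer: 3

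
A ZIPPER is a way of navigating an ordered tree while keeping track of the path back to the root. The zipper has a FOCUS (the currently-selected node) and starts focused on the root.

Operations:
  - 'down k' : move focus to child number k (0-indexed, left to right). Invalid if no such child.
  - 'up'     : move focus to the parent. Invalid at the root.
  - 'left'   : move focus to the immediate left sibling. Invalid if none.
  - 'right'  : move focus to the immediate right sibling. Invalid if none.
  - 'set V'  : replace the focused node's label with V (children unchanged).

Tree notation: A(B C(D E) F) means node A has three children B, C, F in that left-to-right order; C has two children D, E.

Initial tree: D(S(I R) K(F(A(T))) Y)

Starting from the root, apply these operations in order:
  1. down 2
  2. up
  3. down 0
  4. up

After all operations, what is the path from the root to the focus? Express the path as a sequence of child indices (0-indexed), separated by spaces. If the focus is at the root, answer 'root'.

Answer: root

Derivation:
Step 1 (down 2): focus=Y path=2 depth=1 children=[] left=['S', 'K'] right=[] parent=D
Step 2 (up): focus=D path=root depth=0 children=['S', 'K', 'Y'] (at root)
Step 3 (down 0): focus=S path=0 depth=1 children=['I', 'R'] left=[] right=['K', 'Y'] parent=D
Step 4 (up): focus=D path=root depth=0 children=['S', 'K', 'Y'] (at root)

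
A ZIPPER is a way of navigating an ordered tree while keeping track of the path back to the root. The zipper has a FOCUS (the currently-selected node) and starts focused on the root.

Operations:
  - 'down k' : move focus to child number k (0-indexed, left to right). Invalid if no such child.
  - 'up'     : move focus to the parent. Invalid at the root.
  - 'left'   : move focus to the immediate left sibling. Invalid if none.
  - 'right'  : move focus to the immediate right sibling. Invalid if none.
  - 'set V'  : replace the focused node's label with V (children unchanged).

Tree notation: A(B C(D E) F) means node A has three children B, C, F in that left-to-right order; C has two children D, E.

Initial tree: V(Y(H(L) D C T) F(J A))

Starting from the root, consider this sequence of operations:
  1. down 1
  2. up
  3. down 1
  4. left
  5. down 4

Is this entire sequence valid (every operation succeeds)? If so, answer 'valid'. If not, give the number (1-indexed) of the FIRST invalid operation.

Answer: 5

Derivation:
Step 1 (down 1): focus=F path=1 depth=1 children=['J', 'A'] left=['Y'] right=[] parent=V
Step 2 (up): focus=V path=root depth=0 children=['Y', 'F'] (at root)
Step 3 (down 1): focus=F path=1 depth=1 children=['J', 'A'] left=['Y'] right=[] parent=V
Step 4 (left): focus=Y path=0 depth=1 children=['H', 'D', 'C', 'T'] left=[] right=['F'] parent=V
Step 5 (down 4): INVALID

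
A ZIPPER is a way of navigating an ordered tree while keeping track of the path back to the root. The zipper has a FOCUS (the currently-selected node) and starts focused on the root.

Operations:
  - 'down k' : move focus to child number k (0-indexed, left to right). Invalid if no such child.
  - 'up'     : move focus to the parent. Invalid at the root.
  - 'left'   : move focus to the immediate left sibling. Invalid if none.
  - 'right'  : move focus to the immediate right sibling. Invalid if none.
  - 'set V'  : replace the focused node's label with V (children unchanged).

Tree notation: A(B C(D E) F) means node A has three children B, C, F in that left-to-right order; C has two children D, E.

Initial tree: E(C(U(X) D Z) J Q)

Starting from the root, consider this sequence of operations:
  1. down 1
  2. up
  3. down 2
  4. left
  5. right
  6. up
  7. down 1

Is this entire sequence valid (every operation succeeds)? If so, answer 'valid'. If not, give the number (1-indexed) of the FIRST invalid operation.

Answer: valid

Derivation:
Step 1 (down 1): focus=J path=1 depth=1 children=[] left=['C'] right=['Q'] parent=E
Step 2 (up): focus=E path=root depth=0 children=['C', 'J', 'Q'] (at root)
Step 3 (down 2): focus=Q path=2 depth=1 children=[] left=['C', 'J'] right=[] parent=E
Step 4 (left): focus=J path=1 depth=1 children=[] left=['C'] right=['Q'] parent=E
Step 5 (right): focus=Q path=2 depth=1 children=[] left=['C', 'J'] right=[] parent=E
Step 6 (up): focus=E path=root depth=0 children=['C', 'J', 'Q'] (at root)
Step 7 (down 1): focus=J path=1 depth=1 children=[] left=['C'] right=['Q'] parent=E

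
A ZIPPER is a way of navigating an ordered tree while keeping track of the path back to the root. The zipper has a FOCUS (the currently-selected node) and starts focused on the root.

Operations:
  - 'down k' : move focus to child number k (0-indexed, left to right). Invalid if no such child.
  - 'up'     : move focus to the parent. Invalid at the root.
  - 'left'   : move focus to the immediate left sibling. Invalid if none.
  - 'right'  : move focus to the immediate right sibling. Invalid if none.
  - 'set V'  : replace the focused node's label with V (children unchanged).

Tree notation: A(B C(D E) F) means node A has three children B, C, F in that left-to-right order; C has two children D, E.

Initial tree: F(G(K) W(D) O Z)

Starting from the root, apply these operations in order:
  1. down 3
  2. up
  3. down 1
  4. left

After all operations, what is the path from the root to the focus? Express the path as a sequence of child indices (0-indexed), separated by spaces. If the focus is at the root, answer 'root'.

Answer: 0

Derivation:
Step 1 (down 3): focus=Z path=3 depth=1 children=[] left=['G', 'W', 'O'] right=[] parent=F
Step 2 (up): focus=F path=root depth=0 children=['G', 'W', 'O', 'Z'] (at root)
Step 3 (down 1): focus=W path=1 depth=1 children=['D'] left=['G'] right=['O', 'Z'] parent=F
Step 4 (left): focus=G path=0 depth=1 children=['K'] left=[] right=['W', 'O', 'Z'] parent=F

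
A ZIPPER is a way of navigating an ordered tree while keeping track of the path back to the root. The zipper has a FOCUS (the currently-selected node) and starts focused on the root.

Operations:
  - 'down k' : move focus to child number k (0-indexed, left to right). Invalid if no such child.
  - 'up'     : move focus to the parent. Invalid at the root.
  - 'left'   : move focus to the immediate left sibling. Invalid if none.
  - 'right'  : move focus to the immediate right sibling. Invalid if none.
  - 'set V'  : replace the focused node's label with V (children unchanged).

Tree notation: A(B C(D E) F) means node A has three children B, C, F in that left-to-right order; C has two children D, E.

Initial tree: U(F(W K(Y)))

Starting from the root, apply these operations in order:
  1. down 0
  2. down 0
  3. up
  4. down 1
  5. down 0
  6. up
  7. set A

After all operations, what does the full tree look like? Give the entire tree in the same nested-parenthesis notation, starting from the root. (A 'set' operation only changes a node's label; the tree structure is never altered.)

Step 1 (down 0): focus=F path=0 depth=1 children=['W', 'K'] left=[] right=[] parent=U
Step 2 (down 0): focus=W path=0/0 depth=2 children=[] left=[] right=['K'] parent=F
Step 3 (up): focus=F path=0 depth=1 children=['W', 'K'] left=[] right=[] parent=U
Step 4 (down 1): focus=K path=0/1 depth=2 children=['Y'] left=['W'] right=[] parent=F
Step 5 (down 0): focus=Y path=0/1/0 depth=3 children=[] left=[] right=[] parent=K
Step 6 (up): focus=K path=0/1 depth=2 children=['Y'] left=['W'] right=[] parent=F
Step 7 (set A): focus=A path=0/1 depth=2 children=['Y'] left=['W'] right=[] parent=F

Answer: U(F(W A(Y)))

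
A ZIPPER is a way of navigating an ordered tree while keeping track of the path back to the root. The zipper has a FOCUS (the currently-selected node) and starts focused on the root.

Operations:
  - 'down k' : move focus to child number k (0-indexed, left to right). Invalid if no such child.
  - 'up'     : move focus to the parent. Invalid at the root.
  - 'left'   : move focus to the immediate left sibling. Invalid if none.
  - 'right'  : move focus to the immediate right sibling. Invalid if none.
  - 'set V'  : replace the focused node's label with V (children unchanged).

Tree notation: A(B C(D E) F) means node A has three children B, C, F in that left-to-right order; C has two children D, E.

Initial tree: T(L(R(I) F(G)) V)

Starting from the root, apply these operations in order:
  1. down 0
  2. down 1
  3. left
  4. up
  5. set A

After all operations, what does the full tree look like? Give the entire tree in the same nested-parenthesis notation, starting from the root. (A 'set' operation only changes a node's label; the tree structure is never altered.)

Step 1 (down 0): focus=L path=0 depth=1 children=['R', 'F'] left=[] right=['V'] parent=T
Step 2 (down 1): focus=F path=0/1 depth=2 children=['G'] left=['R'] right=[] parent=L
Step 3 (left): focus=R path=0/0 depth=2 children=['I'] left=[] right=['F'] parent=L
Step 4 (up): focus=L path=0 depth=1 children=['R', 'F'] left=[] right=['V'] parent=T
Step 5 (set A): focus=A path=0 depth=1 children=['R', 'F'] left=[] right=['V'] parent=T

Answer: T(A(R(I) F(G)) V)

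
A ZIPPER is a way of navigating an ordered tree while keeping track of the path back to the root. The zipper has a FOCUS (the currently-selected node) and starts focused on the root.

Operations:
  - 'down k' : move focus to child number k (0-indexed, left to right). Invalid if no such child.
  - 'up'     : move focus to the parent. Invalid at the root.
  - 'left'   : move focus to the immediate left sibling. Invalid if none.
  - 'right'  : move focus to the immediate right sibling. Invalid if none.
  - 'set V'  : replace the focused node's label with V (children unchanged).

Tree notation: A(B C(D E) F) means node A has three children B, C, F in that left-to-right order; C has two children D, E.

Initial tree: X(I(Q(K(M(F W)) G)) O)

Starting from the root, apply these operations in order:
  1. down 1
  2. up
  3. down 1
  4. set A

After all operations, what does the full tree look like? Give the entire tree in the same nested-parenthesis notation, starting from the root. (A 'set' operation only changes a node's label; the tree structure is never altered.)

Answer: X(I(Q(K(M(F W)) G)) A)

Derivation:
Step 1 (down 1): focus=O path=1 depth=1 children=[] left=['I'] right=[] parent=X
Step 2 (up): focus=X path=root depth=0 children=['I', 'O'] (at root)
Step 3 (down 1): focus=O path=1 depth=1 children=[] left=['I'] right=[] parent=X
Step 4 (set A): focus=A path=1 depth=1 children=[] left=['I'] right=[] parent=X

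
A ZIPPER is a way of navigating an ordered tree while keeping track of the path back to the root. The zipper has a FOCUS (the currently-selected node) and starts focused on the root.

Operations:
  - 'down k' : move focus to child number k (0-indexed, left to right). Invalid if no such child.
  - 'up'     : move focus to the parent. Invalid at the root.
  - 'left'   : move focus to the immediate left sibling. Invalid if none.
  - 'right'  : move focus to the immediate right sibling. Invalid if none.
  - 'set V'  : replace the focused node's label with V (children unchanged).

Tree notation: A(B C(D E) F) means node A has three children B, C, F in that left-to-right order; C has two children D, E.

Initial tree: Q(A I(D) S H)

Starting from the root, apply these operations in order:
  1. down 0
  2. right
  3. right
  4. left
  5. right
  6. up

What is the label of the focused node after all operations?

Answer: Q

Derivation:
Step 1 (down 0): focus=A path=0 depth=1 children=[] left=[] right=['I', 'S', 'H'] parent=Q
Step 2 (right): focus=I path=1 depth=1 children=['D'] left=['A'] right=['S', 'H'] parent=Q
Step 3 (right): focus=S path=2 depth=1 children=[] left=['A', 'I'] right=['H'] parent=Q
Step 4 (left): focus=I path=1 depth=1 children=['D'] left=['A'] right=['S', 'H'] parent=Q
Step 5 (right): focus=S path=2 depth=1 children=[] left=['A', 'I'] right=['H'] parent=Q
Step 6 (up): focus=Q path=root depth=0 children=['A', 'I', 'S', 'H'] (at root)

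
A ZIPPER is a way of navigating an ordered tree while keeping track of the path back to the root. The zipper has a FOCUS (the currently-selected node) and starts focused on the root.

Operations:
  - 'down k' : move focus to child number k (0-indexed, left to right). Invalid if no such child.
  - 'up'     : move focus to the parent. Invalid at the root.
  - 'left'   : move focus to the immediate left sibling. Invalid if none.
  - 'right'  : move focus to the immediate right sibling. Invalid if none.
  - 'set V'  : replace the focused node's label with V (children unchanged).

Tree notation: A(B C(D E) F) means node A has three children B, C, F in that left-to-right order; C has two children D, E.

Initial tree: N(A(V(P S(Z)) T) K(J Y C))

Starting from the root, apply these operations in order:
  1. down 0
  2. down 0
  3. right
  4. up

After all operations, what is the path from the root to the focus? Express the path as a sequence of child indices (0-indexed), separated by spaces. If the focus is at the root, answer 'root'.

Step 1 (down 0): focus=A path=0 depth=1 children=['V', 'T'] left=[] right=['K'] parent=N
Step 2 (down 0): focus=V path=0/0 depth=2 children=['P', 'S'] left=[] right=['T'] parent=A
Step 3 (right): focus=T path=0/1 depth=2 children=[] left=['V'] right=[] parent=A
Step 4 (up): focus=A path=0 depth=1 children=['V', 'T'] left=[] right=['K'] parent=N

Answer: 0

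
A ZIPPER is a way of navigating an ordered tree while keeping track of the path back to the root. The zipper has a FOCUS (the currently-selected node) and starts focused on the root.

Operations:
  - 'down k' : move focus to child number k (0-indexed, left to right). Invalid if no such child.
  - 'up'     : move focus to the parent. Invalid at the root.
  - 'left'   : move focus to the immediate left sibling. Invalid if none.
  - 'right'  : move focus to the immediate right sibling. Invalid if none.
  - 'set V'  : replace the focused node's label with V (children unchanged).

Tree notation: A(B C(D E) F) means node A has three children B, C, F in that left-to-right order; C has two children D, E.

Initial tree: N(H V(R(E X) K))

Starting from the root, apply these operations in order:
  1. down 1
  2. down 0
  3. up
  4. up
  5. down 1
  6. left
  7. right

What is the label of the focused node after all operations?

Answer: V

Derivation:
Step 1 (down 1): focus=V path=1 depth=1 children=['R', 'K'] left=['H'] right=[] parent=N
Step 2 (down 0): focus=R path=1/0 depth=2 children=['E', 'X'] left=[] right=['K'] parent=V
Step 3 (up): focus=V path=1 depth=1 children=['R', 'K'] left=['H'] right=[] parent=N
Step 4 (up): focus=N path=root depth=0 children=['H', 'V'] (at root)
Step 5 (down 1): focus=V path=1 depth=1 children=['R', 'K'] left=['H'] right=[] parent=N
Step 6 (left): focus=H path=0 depth=1 children=[] left=[] right=['V'] parent=N
Step 7 (right): focus=V path=1 depth=1 children=['R', 'K'] left=['H'] right=[] parent=N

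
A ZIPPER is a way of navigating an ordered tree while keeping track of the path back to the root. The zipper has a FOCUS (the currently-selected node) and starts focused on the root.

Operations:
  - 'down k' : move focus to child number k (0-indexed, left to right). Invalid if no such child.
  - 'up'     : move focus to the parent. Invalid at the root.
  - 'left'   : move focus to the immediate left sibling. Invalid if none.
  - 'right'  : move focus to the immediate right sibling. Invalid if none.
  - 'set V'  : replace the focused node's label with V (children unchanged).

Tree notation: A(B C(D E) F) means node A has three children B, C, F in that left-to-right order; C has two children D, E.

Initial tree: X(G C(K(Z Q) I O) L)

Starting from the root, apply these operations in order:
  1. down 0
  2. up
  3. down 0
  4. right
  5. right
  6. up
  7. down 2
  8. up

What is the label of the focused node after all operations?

Answer: X

Derivation:
Step 1 (down 0): focus=G path=0 depth=1 children=[] left=[] right=['C', 'L'] parent=X
Step 2 (up): focus=X path=root depth=0 children=['G', 'C', 'L'] (at root)
Step 3 (down 0): focus=G path=0 depth=1 children=[] left=[] right=['C', 'L'] parent=X
Step 4 (right): focus=C path=1 depth=1 children=['K', 'I', 'O'] left=['G'] right=['L'] parent=X
Step 5 (right): focus=L path=2 depth=1 children=[] left=['G', 'C'] right=[] parent=X
Step 6 (up): focus=X path=root depth=0 children=['G', 'C', 'L'] (at root)
Step 7 (down 2): focus=L path=2 depth=1 children=[] left=['G', 'C'] right=[] parent=X
Step 8 (up): focus=X path=root depth=0 children=['G', 'C', 'L'] (at root)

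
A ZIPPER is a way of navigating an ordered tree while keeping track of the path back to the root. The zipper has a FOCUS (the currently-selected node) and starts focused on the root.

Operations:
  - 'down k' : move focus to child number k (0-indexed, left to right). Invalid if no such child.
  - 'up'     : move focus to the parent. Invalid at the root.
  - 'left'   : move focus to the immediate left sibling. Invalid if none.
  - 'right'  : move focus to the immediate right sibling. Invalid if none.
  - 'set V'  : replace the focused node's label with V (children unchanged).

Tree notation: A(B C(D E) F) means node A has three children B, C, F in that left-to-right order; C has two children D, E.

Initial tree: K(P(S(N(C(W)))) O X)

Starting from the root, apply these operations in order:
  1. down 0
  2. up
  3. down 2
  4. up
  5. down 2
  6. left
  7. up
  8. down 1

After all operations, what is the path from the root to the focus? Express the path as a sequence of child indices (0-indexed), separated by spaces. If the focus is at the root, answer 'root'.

Answer: 1

Derivation:
Step 1 (down 0): focus=P path=0 depth=1 children=['S'] left=[] right=['O', 'X'] parent=K
Step 2 (up): focus=K path=root depth=0 children=['P', 'O', 'X'] (at root)
Step 3 (down 2): focus=X path=2 depth=1 children=[] left=['P', 'O'] right=[] parent=K
Step 4 (up): focus=K path=root depth=0 children=['P', 'O', 'X'] (at root)
Step 5 (down 2): focus=X path=2 depth=1 children=[] left=['P', 'O'] right=[] parent=K
Step 6 (left): focus=O path=1 depth=1 children=[] left=['P'] right=['X'] parent=K
Step 7 (up): focus=K path=root depth=0 children=['P', 'O', 'X'] (at root)
Step 8 (down 1): focus=O path=1 depth=1 children=[] left=['P'] right=['X'] parent=K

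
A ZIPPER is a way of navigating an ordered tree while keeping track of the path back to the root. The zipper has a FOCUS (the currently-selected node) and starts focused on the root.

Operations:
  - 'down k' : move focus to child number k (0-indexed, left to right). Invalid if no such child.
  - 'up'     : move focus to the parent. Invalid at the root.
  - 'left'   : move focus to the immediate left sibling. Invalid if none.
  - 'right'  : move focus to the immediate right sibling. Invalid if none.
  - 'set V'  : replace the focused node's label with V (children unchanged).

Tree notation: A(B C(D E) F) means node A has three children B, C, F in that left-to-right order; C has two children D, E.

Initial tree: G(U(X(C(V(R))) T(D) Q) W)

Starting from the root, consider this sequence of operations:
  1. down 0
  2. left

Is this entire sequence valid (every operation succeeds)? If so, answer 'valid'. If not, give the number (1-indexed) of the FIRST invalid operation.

Step 1 (down 0): focus=U path=0 depth=1 children=['X', 'T', 'Q'] left=[] right=['W'] parent=G
Step 2 (left): INVALID

Answer: 2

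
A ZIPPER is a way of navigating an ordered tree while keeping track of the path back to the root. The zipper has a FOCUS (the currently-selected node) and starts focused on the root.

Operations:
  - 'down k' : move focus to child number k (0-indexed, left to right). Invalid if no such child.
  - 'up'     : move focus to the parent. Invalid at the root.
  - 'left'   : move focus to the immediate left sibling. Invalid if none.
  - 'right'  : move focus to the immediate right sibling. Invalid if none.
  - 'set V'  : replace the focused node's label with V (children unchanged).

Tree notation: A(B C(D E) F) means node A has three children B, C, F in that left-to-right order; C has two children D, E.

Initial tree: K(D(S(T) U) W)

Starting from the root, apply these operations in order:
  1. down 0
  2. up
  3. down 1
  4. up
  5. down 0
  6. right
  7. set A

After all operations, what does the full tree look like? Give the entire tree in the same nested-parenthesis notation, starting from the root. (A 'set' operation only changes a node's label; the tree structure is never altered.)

Step 1 (down 0): focus=D path=0 depth=1 children=['S', 'U'] left=[] right=['W'] parent=K
Step 2 (up): focus=K path=root depth=0 children=['D', 'W'] (at root)
Step 3 (down 1): focus=W path=1 depth=1 children=[] left=['D'] right=[] parent=K
Step 4 (up): focus=K path=root depth=0 children=['D', 'W'] (at root)
Step 5 (down 0): focus=D path=0 depth=1 children=['S', 'U'] left=[] right=['W'] parent=K
Step 6 (right): focus=W path=1 depth=1 children=[] left=['D'] right=[] parent=K
Step 7 (set A): focus=A path=1 depth=1 children=[] left=['D'] right=[] parent=K

Answer: K(D(S(T) U) A)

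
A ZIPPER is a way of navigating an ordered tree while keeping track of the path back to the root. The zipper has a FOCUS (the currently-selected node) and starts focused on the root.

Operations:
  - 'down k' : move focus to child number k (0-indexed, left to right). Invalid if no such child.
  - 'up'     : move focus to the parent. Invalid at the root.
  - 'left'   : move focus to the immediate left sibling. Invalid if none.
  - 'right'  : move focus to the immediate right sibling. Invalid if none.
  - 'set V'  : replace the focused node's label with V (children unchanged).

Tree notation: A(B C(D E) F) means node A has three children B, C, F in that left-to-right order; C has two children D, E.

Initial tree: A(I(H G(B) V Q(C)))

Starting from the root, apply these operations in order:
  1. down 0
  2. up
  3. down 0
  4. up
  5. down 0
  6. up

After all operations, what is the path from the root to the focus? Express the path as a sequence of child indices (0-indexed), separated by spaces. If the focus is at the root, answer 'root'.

Answer: root

Derivation:
Step 1 (down 0): focus=I path=0 depth=1 children=['H', 'G', 'V', 'Q'] left=[] right=[] parent=A
Step 2 (up): focus=A path=root depth=0 children=['I'] (at root)
Step 3 (down 0): focus=I path=0 depth=1 children=['H', 'G', 'V', 'Q'] left=[] right=[] parent=A
Step 4 (up): focus=A path=root depth=0 children=['I'] (at root)
Step 5 (down 0): focus=I path=0 depth=1 children=['H', 'G', 'V', 'Q'] left=[] right=[] parent=A
Step 6 (up): focus=A path=root depth=0 children=['I'] (at root)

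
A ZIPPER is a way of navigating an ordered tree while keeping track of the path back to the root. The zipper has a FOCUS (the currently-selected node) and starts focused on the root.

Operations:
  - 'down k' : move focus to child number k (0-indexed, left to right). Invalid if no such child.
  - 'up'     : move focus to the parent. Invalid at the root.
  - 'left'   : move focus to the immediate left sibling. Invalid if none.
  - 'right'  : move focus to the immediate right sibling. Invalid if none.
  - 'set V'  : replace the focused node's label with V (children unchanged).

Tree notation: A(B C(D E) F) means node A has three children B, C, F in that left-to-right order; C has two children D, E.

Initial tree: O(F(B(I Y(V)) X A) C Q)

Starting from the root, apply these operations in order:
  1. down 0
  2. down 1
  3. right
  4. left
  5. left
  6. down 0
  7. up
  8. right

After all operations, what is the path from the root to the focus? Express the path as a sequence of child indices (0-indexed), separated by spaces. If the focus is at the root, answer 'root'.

Answer: 0 1

Derivation:
Step 1 (down 0): focus=F path=0 depth=1 children=['B', 'X', 'A'] left=[] right=['C', 'Q'] parent=O
Step 2 (down 1): focus=X path=0/1 depth=2 children=[] left=['B'] right=['A'] parent=F
Step 3 (right): focus=A path=0/2 depth=2 children=[] left=['B', 'X'] right=[] parent=F
Step 4 (left): focus=X path=0/1 depth=2 children=[] left=['B'] right=['A'] parent=F
Step 5 (left): focus=B path=0/0 depth=2 children=['I', 'Y'] left=[] right=['X', 'A'] parent=F
Step 6 (down 0): focus=I path=0/0/0 depth=3 children=[] left=[] right=['Y'] parent=B
Step 7 (up): focus=B path=0/0 depth=2 children=['I', 'Y'] left=[] right=['X', 'A'] parent=F
Step 8 (right): focus=X path=0/1 depth=2 children=[] left=['B'] right=['A'] parent=F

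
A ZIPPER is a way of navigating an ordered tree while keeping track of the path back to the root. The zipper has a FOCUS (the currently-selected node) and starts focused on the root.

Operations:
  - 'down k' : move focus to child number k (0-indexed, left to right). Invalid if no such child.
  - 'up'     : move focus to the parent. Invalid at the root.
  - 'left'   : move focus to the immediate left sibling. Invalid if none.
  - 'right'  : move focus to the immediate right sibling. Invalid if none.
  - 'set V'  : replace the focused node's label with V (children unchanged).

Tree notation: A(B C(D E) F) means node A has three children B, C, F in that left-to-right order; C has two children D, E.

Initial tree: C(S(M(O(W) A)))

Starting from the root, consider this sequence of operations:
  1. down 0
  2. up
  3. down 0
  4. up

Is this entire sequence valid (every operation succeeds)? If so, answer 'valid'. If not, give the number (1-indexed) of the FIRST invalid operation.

Step 1 (down 0): focus=S path=0 depth=1 children=['M'] left=[] right=[] parent=C
Step 2 (up): focus=C path=root depth=0 children=['S'] (at root)
Step 3 (down 0): focus=S path=0 depth=1 children=['M'] left=[] right=[] parent=C
Step 4 (up): focus=C path=root depth=0 children=['S'] (at root)

Answer: valid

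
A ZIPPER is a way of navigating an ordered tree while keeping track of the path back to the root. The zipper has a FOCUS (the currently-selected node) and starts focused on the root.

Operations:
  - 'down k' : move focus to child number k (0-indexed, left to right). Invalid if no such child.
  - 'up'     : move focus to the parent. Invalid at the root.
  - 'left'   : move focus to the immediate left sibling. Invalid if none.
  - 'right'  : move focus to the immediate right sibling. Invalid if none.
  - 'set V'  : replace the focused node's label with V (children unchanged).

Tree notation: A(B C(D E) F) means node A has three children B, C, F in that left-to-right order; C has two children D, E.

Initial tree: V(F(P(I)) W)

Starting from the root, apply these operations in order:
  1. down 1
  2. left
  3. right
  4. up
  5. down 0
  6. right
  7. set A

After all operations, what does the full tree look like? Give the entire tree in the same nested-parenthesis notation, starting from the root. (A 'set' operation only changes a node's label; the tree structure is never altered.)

Step 1 (down 1): focus=W path=1 depth=1 children=[] left=['F'] right=[] parent=V
Step 2 (left): focus=F path=0 depth=1 children=['P'] left=[] right=['W'] parent=V
Step 3 (right): focus=W path=1 depth=1 children=[] left=['F'] right=[] parent=V
Step 4 (up): focus=V path=root depth=0 children=['F', 'W'] (at root)
Step 5 (down 0): focus=F path=0 depth=1 children=['P'] left=[] right=['W'] parent=V
Step 6 (right): focus=W path=1 depth=1 children=[] left=['F'] right=[] parent=V
Step 7 (set A): focus=A path=1 depth=1 children=[] left=['F'] right=[] parent=V

Answer: V(F(P(I)) A)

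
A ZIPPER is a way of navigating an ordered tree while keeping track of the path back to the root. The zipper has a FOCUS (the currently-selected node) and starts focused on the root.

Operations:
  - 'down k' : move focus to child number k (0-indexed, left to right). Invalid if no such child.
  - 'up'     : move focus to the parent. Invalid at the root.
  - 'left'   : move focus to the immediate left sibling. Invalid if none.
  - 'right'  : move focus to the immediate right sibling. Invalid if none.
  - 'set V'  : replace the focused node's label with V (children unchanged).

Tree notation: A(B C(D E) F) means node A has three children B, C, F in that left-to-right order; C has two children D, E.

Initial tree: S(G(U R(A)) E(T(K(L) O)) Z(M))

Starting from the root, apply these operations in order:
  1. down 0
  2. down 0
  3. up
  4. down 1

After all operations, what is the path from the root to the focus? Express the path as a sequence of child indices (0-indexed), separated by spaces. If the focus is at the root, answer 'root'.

Step 1 (down 0): focus=G path=0 depth=1 children=['U', 'R'] left=[] right=['E', 'Z'] parent=S
Step 2 (down 0): focus=U path=0/0 depth=2 children=[] left=[] right=['R'] parent=G
Step 3 (up): focus=G path=0 depth=1 children=['U', 'R'] left=[] right=['E', 'Z'] parent=S
Step 4 (down 1): focus=R path=0/1 depth=2 children=['A'] left=['U'] right=[] parent=G

Answer: 0 1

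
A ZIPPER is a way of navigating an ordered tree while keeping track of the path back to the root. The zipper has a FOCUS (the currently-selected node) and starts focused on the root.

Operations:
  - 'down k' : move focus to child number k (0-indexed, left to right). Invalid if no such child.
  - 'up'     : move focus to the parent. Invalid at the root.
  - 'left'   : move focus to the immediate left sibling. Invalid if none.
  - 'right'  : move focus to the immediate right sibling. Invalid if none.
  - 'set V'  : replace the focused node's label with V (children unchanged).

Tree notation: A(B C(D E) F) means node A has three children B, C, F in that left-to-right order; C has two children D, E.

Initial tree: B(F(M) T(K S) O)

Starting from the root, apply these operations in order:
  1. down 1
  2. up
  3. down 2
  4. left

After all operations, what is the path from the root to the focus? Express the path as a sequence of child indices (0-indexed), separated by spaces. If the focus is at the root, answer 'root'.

Answer: 1

Derivation:
Step 1 (down 1): focus=T path=1 depth=1 children=['K', 'S'] left=['F'] right=['O'] parent=B
Step 2 (up): focus=B path=root depth=0 children=['F', 'T', 'O'] (at root)
Step 3 (down 2): focus=O path=2 depth=1 children=[] left=['F', 'T'] right=[] parent=B
Step 4 (left): focus=T path=1 depth=1 children=['K', 'S'] left=['F'] right=['O'] parent=B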